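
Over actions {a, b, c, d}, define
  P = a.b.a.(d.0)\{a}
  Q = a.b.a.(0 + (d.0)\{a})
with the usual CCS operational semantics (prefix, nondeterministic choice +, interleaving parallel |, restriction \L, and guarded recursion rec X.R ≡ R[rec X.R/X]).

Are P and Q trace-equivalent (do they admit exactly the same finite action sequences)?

traces(P) = traces(Q)

P's transition system — 5 states:
  u0 = a.b.a.(d.0)\{a} :: =a=> u1
  u1 = b.a.(d.0)\{a} :: =b=> u2
  u2 = a.(d.0)\{a} :: =a=> u3
  u3 = (d.0)\{a} :: =d=> u4
  u4 = 0\{a} :: ·
Q's transition system — 5 states:
  v0 = a.b.a.(0 + (d.0)\{a}) :: =a=> v1
  v1 = b.a.(0 + (d.0)\{a}) :: =b=> v2
  v2 = a.(0 + (d.0)\{a}) :: =a=> v3
  v3 = 0 + (d.0)\{a} :: =d=> v4
  v4 = 0\{a} :: ·
Bisimilarity quotient blocks:
  B0 = {u0, v0}
  B1 = {u1, v1}
  B2 = {u2, v2}
  B3 = {u3, v3}
  B4 = {u4, v4}
u0 ∈ B0, v0 ∈ B0 → same block
Bisimilar ⇒ trace-equivalent.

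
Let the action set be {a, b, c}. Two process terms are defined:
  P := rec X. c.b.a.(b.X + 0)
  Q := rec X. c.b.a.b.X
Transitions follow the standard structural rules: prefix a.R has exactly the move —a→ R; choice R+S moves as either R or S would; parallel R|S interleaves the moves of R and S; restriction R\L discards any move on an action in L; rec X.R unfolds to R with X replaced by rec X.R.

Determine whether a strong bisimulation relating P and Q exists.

P ~ Q

LTS(P): 4 reachable states
  p0 = rec X. c.b.a.(b.X + 0) has moves —c→ p1
  p1 = b.a.(b.(rec X. c.b.a.(b.X + 0)) + 0) has moves —b→ p2
  p2 = a.(b.(rec X. c.b.a.(b.X + 0)) + 0) has moves —a→ p3
  p3 = b.(rec X. c.b.a.(b.X + 0)) + 0 has moves —b→ p0
LTS(Q): 4 reachable states
  q0 = rec X. c.b.a.b.X has moves —c→ q1
  q1 = b.a.b.(rec X. c.b.a.b.X) has moves —b→ q2
  q2 = a.b.(rec X. c.b.a.b.X) has moves —a→ q3
  q3 = b.(rec X. c.b.a.b.X) has moves —b→ q0
Partition-refinement fixed point:
  B0 = {p0, q0}
  B1 = {p1, q1}
  B2 = {p2, q2}
  B3 = {p3, q3}
p0 ∈ B0, q0 ∈ B0 → same block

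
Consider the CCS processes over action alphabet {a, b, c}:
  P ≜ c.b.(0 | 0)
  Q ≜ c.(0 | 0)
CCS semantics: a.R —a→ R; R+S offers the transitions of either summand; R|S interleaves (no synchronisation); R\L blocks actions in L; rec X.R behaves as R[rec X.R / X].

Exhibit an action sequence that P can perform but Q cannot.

cb

Reachable graph of P (3 states):
  s0 = c.b.(0 | 0) | —c→ s1
  s1 = b.(0 | 0) | —b→ s2
  s2 = 0 | 0 | stopped
Reachable graph of Q (2 states):
  t0 = c.(0 | 0) | —c→ t1
  t1 = 0 | 0 | stopped
Executing cb from P (initial set {s0}):
  [1] c ⇒ {s1}
  [2] b ⇒ {s2}
  — P admits the full trace.
Executing cb from Q (initial set {t0}):
  [1] c ⇒ {t1}
  [2] b ⇒ ∅  — Q cannot continue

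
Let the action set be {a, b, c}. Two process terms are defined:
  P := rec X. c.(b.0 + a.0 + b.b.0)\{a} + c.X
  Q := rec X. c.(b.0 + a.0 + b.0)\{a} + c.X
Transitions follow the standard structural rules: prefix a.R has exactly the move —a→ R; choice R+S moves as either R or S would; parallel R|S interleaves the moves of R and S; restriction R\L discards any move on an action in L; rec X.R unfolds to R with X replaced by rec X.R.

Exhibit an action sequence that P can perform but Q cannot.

LTS(P): 4 reachable states
  s0 = rec X. c.(b.0 + a.0 + b.b.0)\{a} + c.X | —c→ s0, —c→ s1
  s1 = (b.0 + a.0 + b.b.0)\{a} | —b→ s2, —b→ s3
  s2 = (b.0)\{a} | —b→ s3
  s3 = 0\{a} | (no moves)
LTS(Q): 3 reachable states
  t0 = rec X. c.(b.0 + a.0 + b.0)\{a} + c.X | —c→ t0, —c→ t1
  t1 = (b.0 + a.0 + b.0)\{a} | —b→ t2
  t2 = 0\{a} | (no moves)
Trace ⟨cbb⟩ through P, begin at {s0}:
  step 1 (c): {s0, s1}
  step 2 (b): {s2, s3}
  step 3 (b): {s3}
  — P admits the full trace.
Trace ⟨cbb⟩ through Q, begin at {t0}:
  step 1 (c): {t0, t1}
  step 2 (b): {t2}
  step 3 (b): ∅ (Q stuck)

cbb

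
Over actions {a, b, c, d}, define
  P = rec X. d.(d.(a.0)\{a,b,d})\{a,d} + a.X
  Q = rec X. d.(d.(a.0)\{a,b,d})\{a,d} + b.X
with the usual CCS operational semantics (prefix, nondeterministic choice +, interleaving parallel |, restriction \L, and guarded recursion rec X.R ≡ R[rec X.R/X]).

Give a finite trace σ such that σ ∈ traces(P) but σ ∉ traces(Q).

Reachable graph of P (2 states):
  m0 = rec X. d.(d.(a.0)\{a,b,d})\{a,d} + a.X has moves =a=> m0, =d=> m1
  m1 = (d.(a.0)\{a,b,d})\{a,d} has moves ·
Reachable graph of Q (2 states):
  n0 = rec X. d.(d.(a.0)\{a,b,d})\{a,d} + b.X has moves =b=> n0, =d=> n1
  n1 = (d.(a.0)\{a,b,d})\{a,d} has moves ·
Run σ = ⟨a⟩ on P: start {m0}
  step 1 (a): {m0}
  — P admits the full trace.
Run σ = ⟨a⟩ on Q: start {n0}
  step 1 (a): ∅ (Q stuck)

a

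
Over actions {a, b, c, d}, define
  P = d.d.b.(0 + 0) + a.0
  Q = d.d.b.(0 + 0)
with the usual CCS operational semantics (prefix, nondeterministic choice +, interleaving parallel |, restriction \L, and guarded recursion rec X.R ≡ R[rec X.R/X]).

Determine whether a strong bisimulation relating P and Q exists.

Reachable graph of P (5 states):
  u0 = d.d.b.(0 + 0) + a.0 ⊢ —a→ u1, —d→ u2
  u1 = 0 ⊢ ·
  u2 = d.b.(0 + 0) ⊢ —d→ u3
  u3 = b.(0 + 0) ⊢ —b→ u4
  u4 = 0 + 0 ⊢ ·
Reachable graph of Q (4 states):
  v0 = d.d.b.(0 + 0) ⊢ —d→ v1
  v1 = d.b.(0 + 0) ⊢ —d→ v2
  v2 = b.(0 + 0) ⊢ —b→ v3
  v3 = 0 + 0 ⊢ ·
Coarsest stable partition (strong bisimilarity classes):
  B0 = {u0}
  B1 = {u2, v1}
  B2 = {u3, v2}
  B3 = {u1, u4, v3}
  B4 = {v0}
u0 ∈ B0, v0 ∈ B4 → different blocks

not bisimilar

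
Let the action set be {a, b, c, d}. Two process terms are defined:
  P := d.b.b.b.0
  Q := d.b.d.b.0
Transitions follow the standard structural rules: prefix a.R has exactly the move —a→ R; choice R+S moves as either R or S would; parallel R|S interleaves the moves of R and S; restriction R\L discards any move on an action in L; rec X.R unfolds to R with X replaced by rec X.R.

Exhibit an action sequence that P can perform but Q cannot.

LTS(P): 5 reachable states
  u0 = d.b.b.b.0 :: -d-> u1
  u1 = b.b.b.0 :: -b-> u2
  u2 = b.b.0 :: -b-> u3
  u3 = b.0 :: -b-> u4
  u4 = 0 :: ∅
LTS(Q): 5 reachable states
  v0 = d.b.d.b.0 :: -d-> v1
  v1 = b.d.b.0 :: -b-> v2
  v2 = d.b.0 :: -d-> v3
  v3 = b.0 :: -b-> v4
  v4 = 0 :: ∅
Trace ⟨dbb⟩ through P, begin at {u0}:
  step 1 (d): {u1}
  step 2 (b): {u2}
  step 3 (b): {u3}
  P completes σ.
Trace ⟨dbb⟩ through Q, begin at {v0}:
  step 1 (d): {v1}
  step 2 (b): {v2}
  step 3 (b): ∅  — Q cannot continue

dbb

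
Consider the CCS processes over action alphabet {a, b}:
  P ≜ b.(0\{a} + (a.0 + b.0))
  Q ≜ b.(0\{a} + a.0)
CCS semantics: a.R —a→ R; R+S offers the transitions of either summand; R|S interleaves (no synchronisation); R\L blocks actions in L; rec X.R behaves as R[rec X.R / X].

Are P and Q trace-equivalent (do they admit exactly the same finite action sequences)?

traces(P) ≠ traces(Q) — witness ⟨bb⟩

LTS(P): 3 reachable states
  p0 = b.(0\{a} + (a.0 + b.0)) :: —b→ p1
  p1 = 0\{a} + (a.0 + b.0) :: —a→ p2, —b→ p2
  p2 = 0 :: ∅
LTS(Q): 3 reachable states
  q0 = b.(0\{a} + a.0) :: —b→ q1
  q1 = 0\{a} + a.0 :: —a→ q2
  q2 = 0 :: ∅
Executing bb from P (initial set {p0}):
  after b @ step 1: {p1}
  after b @ step 2: {p2}
  ✓ P
Executing bb from Q (initial set {q0}):
  after b @ step 1: {q1}
  after b @ step 2: no successor for Q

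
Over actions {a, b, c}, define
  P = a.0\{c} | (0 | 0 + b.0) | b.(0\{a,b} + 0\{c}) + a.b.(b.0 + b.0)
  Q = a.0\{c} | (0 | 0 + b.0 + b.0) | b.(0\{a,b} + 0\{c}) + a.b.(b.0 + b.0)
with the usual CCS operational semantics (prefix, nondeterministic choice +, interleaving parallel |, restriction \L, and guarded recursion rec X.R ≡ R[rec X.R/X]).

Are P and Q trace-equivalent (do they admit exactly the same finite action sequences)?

P's transition system — 11 states:
  p0 = a.0\{c} | (0 | 0 + b.0) | b.(0\{a,b} + 0\{c}) + a.b.(b.0 + b.0) has moves ··a··> p1, ··a··> p2, ··b··> p3, ··b··> p4
  p1 = 0\{c} | (0 | 0 + b.0) | b.(0\{a,b} + 0\{c}) has moves ··b··> p5, ··b··> p6
  p2 = b.(b.0 + b.0) has moves ··b··> p7
  p3 = a.0\{c} | (0 | 0 + b.0) | (0\{a,b} + 0\{c}) has moves ··a··> p5, ··b··> p8
  p4 = a.0\{c} | 0 | b.(0\{a,b} + 0\{c}) has moves ··a··> p6, ··b··> p8
  p5 = 0\{c} | (0 | 0 + b.0) | (0\{a,b} + 0\{c}) has moves ··b··> p9
  p6 = 0\{c} | 0 | b.(0\{a,b} + 0\{c}) has moves ··b··> p9
  p7 = b.0 + b.0 has moves ··b··> p10
  p8 = a.0\{c} | 0 | (0\{a,b} + 0\{c}) has moves ··a··> p9
  p9 = 0\{c} | 0 | (0\{a,b} + 0\{c}) has moves ·
  p10 = 0 has moves ·
Q's transition system — 11 states:
  q0 = a.0\{c} | (0 | 0 + b.0 + b.0) | b.(0\{a,b} + 0\{c}) + a.b.(b.0 + b.0) has moves ··a··> q1, ··a··> q2, ··b··> q3, ··b··> q4
  q1 = 0\{c} | (0 | 0 + b.0 + b.0) | b.(0\{a,b} + 0\{c}) has moves ··b··> q5, ··b··> q6
  q2 = b.(b.0 + b.0) has moves ··b··> q7
  q3 = a.0\{c} | (0 | 0 + b.0 + b.0) | (0\{a,b} + 0\{c}) has moves ··a··> q5, ··b··> q8
  q4 = a.0\{c} | 0 | b.(0\{a,b} + 0\{c}) has moves ··a··> q6, ··b··> q8
  q5 = 0\{c} | (0 | 0 + b.0 + b.0) | (0\{a,b} + 0\{c}) has moves ··b··> q9
  q6 = 0\{c} | 0 | b.(0\{a,b} + 0\{c}) has moves ··b··> q9
  q7 = b.0 + b.0 has moves ··b··> q10
  q8 = a.0\{c} | 0 | (0\{a,b} + 0\{c}) has moves ··a··> q9
  q9 = 0\{c} | 0 | (0\{a,b} + 0\{c}) has moves ·
  q10 = 0 has moves ·
Coarsest stable partition (strong bisimilarity classes):
  B0 = {p0, q0}
  B1 = {p1, p2, q1, q2}
  B2 = {p5, p6, p7, q5, q6, q7}
  B3 = {p10, p9, q10, q9}
  B4 = {p3, p4, q3, q4}
  B5 = {p8, q8}
p0 ∈ B0, q0 ∈ B0 → same block
Bisimilar ⇒ trace-equivalent.

trace-equivalent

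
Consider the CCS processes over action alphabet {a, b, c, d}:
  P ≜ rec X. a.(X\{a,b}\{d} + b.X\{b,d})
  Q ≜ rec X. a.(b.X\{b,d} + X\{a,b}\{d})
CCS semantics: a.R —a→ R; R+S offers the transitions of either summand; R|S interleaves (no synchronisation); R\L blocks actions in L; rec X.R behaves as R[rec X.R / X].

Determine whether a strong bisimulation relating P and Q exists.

P ~ Q

LTS(P): 4 reachable states
  s0 = rec X. a.(X\{a,b}\{d} + b.X\{b,d}) | -a-> s1
  s1 = (rec X. a.(X\{a,b}\{d} + b.X\{b,d}))\{a,b}\{d} + b.(rec X. a.(X\{a,b}\{d} + b.X\{b,d}))\{b,d} | -b-> s2
  s2 = (rec X. a.(X\{a,b}\{d} + b.X\{b,d}))\{b,d} | -a-> s3
  s3 = ((rec X. a.(X\{a,b}\{d} + b.X\{b,d}))\{a,b}\{d} + b.(rec X. a.(X\{a,b}\{d} + b.X\{b,d}))\{b,d})\{b,d} | stopped
LTS(Q): 4 reachable states
  t0 = rec X. a.(b.X\{b,d} + X\{a,b}\{d}) | -a-> t1
  t1 = b.(rec X. a.(b.X\{b,d} + X\{a,b}\{d}))\{b,d} + (rec X. a.(b.X\{b,d} + X\{a,b}\{d}))\{a,b}\{d} | -b-> t2
  t2 = (rec X. a.(b.X\{b,d} + X\{a,b}\{d}))\{b,d} | -a-> t3
  t3 = (b.(rec X. a.(b.X\{b,d} + X\{a,b}\{d}))\{b,d} + (rec X. a.(b.X\{b,d} + X\{a,b}\{d}))\{a,b}\{d})\{b,d} | stopped
Partition-refinement fixed point:
  B0 = {s0, t0}
  B1 = {s1, t1}
  B2 = {s2, t2}
  B3 = {s3, t3}
s0 ∈ B0, t0 ∈ B0 → same block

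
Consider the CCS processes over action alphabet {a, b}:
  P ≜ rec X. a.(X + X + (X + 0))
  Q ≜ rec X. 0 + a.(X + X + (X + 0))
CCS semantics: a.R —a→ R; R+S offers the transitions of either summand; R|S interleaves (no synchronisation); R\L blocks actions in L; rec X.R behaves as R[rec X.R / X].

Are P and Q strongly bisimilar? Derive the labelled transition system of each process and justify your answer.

bisimilar

Reachable graph of P (2 states):
  u0 = rec X. a.(X + X + (X + 0)) ⊢ —a→ u1
  u1 = (rec X. a.(X + X + (X + 0))) + (rec X. a.(X + X + (X + 0))) + ((rec X. a.(X + X + (X + 0))) + 0) ⊢ —a→ u1
Reachable graph of Q (2 states):
  v0 = rec X. 0 + a.(X + X + (X + 0)) ⊢ —a→ v1
  v1 = (rec X. 0 + a.(X + X + (X + 0))) + (rec X. 0 + a.(X + X + (X + 0))) + ((rec X. 0 + a.(X + X + (X + 0))) + 0) ⊢ —a→ v1
Coarsest stable partition (strong bisimilarity classes):
  B0 = {u0, u1, v0, v1}
u0 ∈ B0, v0 ∈ B0 → same block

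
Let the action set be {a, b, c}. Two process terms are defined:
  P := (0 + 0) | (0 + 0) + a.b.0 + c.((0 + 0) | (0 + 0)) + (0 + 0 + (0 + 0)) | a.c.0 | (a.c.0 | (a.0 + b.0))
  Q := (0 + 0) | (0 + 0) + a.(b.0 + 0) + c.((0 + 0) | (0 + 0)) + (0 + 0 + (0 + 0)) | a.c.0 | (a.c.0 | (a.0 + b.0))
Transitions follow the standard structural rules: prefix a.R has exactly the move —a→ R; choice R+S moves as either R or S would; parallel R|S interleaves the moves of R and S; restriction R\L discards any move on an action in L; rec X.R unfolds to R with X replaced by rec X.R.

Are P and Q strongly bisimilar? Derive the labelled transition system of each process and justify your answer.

Reachable graph of P (21 states):
  s0 = (0 + 0) | (0 + 0) + a.b.0 + c.((0 + 0) | (0 + 0)) + (0 + 0 + (0 + 0)) | a.c.0 | (a.c.0 | (a.0 + b.0)) :: --a--▸ s1, --a--▸ s2, --a--▸ s3, --a--▸ s4, --b--▸ s1, --c--▸ s5
  s1 = (0 + 0 + (0 + 0)) | a.c.0 | (a.c.0 | 0) :: --a--▸ s6, --a--▸ s7
  s2 = (0 + 0 + (0 + 0)) | a.c.0 | (c.0 | (a.0 + b.0)) :: --a--▸ s6, --a--▸ s8, --b--▸ s6, --c--▸ s9
  s3 = (0 + 0 + (0 + 0)) | c.0 | (a.c.0 | (a.0 + b.0)) :: --a--▸ s7, --a--▸ s8, --b--▸ s7, --c--▸ s10
  s4 = b.0 :: --b--▸ s11
  s5 = (0 + 0) | (0 + 0) :: stopped
  s6 = (0 + 0 + (0 + 0)) | a.c.0 | (c.0 | 0) :: --a--▸ s12, --c--▸ s13
  s7 = (0 + 0 + (0 + 0)) | c.0 | (a.c.0 | 0) :: --a--▸ s12, --c--▸ s14
  s8 = (0 + 0 + (0 + 0)) | c.0 | (c.0 | (a.0 + b.0)) :: --a--▸ s12, --b--▸ s12, --c--▸ s15, --c--▸ s16
  s9 = (0 + 0 + (0 + 0)) | a.c.0 | (0 | (a.0 + b.0)) :: --a--▸ s13, --a--▸ s16, --b--▸ s13
  s10 = (0 + 0 + (0 + 0)) | 0 | (a.c.0 | (a.0 + b.0)) :: --a--▸ s14, --a--▸ s15, --b--▸ s14
  s11 = 0 :: stopped
  s12 = (0 + 0 + (0 + 0)) | c.0 | (c.0 | 0) :: --c--▸ s17, --c--▸ s18
  s13 = (0 + 0 + (0 + 0)) | a.c.0 | (0 | 0) :: --a--▸ s18
  s14 = (0 + 0 + (0 + 0)) | 0 | (a.c.0 | 0) :: --a--▸ s17
  s15 = (0 + 0 + (0 + 0)) | 0 | (c.0 | (a.0 + b.0)) :: --a--▸ s17, --b--▸ s17, --c--▸ s19
  s16 = (0 + 0 + (0 + 0)) | c.0 | (0 | (a.0 + b.0)) :: --a--▸ s18, --b--▸ s18, --c--▸ s19
  s17 = (0 + 0 + (0 + 0)) | 0 | (c.0 | 0) :: --c--▸ s20
  s18 = (0 + 0 + (0 + 0)) | c.0 | (0 | 0) :: --c--▸ s20
  s19 = (0 + 0 + (0 + 0)) | 0 | (0 | (a.0 + b.0)) :: --a--▸ s20, --b--▸ s20
  s20 = (0 + 0 + (0 + 0)) | 0 | (0 | 0) :: stopped
Reachable graph of Q (21 states):
  t0 = (0 + 0) | (0 + 0) + a.(b.0 + 0) + c.((0 + 0) | (0 + 0)) + (0 + 0 + (0 + 0)) | a.c.0 | (a.c.0 | (a.0 + b.0)) :: --a--▸ t1, --a--▸ t2, --a--▸ t3, --a--▸ t4, --b--▸ t1, --c--▸ t5
  t1 = (0 + 0 + (0 + 0)) | a.c.0 | (a.c.0 | 0) :: --a--▸ t6, --a--▸ t7
  t2 = (0 + 0 + (0 + 0)) | a.c.0 | (c.0 | (a.0 + b.0)) :: --a--▸ t6, --a--▸ t8, --b--▸ t6, --c--▸ t9
  t3 = (0 + 0 + (0 + 0)) | c.0 | (a.c.0 | (a.0 + b.0)) :: --a--▸ t7, --a--▸ t8, --b--▸ t7, --c--▸ t10
  t4 = b.0 + 0 :: --b--▸ t11
  t5 = (0 + 0) | (0 + 0) :: stopped
  t6 = (0 + 0 + (0 + 0)) | a.c.0 | (c.0 | 0) :: --a--▸ t12, --c--▸ t13
  t7 = (0 + 0 + (0 + 0)) | c.0 | (a.c.0 | 0) :: --a--▸ t12, --c--▸ t14
  t8 = (0 + 0 + (0 + 0)) | c.0 | (c.0 | (a.0 + b.0)) :: --a--▸ t12, --b--▸ t12, --c--▸ t15, --c--▸ t16
  t9 = (0 + 0 + (0 + 0)) | a.c.0 | (0 | (a.0 + b.0)) :: --a--▸ t13, --a--▸ t16, --b--▸ t13
  t10 = (0 + 0 + (0 + 0)) | 0 | (a.c.0 | (a.0 + b.0)) :: --a--▸ t14, --a--▸ t15, --b--▸ t14
  t11 = 0 :: stopped
  t12 = (0 + 0 + (0 + 0)) | c.0 | (c.0 | 0) :: --c--▸ t17, --c--▸ t18
  t13 = (0 + 0 + (0 + 0)) | a.c.0 | (0 | 0) :: --a--▸ t18
  t14 = (0 + 0 + (0 + 0)) | 0 | (a.c.0 | 0) :: --a--▸ t17
  t15 = (0 + 0 + (0 + 0)) | 0 | (c.0 | (a.0 + b.0)) :: --a--▸ t17, --b--▸ t17, --c--▸ t19
  t16 = (0 + 0 + (0 + 0)) | c.0 | (0 | (a.0 + b.0)) :: --a--▸ t18, --b--▸ t18, --c--▸ t19
  t17 = (0 + 0 + (0 + 0)) | 0 | (c.0 | 0) :: --c--▸ t20
  t18 = (0 + 0 + (0 + 0)) | c.0 | (0 | 0) :: --c--▸ t20
  t19 = (0 + 0 + (0 + 0)) | 0 | (0 | (a.0 + b.0)) :: --a--▸ t20, --b--▸ t20
  t20 = (0 + 0 + (0 + 0)) | 0 | (0 | 0) :: stopped
Partition-refinement fixed point:
  B0 = {s0, t0}
  B1 = {s11, s20, s5, t11, t20, t5}
  B2 = {s1, t1}
  B3 = {s6, s7, t6, t7}
  B4 = {s13, s14, t13, t14}
  B5 = {s17, s18, t17, t18}
  B6 = {s12, t12}
  B7 = {s4, t4}
  B8 = {s2, s3, t2, t3}
  B9 = {s8, t8}
  B10 = {s15, s16, t15, t16}
  B11 = {s19, t19}
  B12 = {s10, s9, t10, t9}
s0 ∈ B0, t0 ∈ B0 → same block

bisimilar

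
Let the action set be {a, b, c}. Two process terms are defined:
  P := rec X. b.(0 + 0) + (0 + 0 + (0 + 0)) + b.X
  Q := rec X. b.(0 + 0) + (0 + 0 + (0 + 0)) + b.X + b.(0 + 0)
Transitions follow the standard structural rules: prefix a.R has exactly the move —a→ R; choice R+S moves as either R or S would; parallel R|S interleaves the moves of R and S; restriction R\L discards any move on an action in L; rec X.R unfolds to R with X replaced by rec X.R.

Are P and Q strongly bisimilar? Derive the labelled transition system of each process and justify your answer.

Reachable graph of P (2 states):
  u0 = rec X. b.(0 + 0) + (0 + 0 + (0 + 0)) + b.X → =b=> u0, =b=> u1
  u1 = 0 + 0 → ·
Reachable graph of Q (2 states):
  v0 = rec X. b.(0 + 0) + (0 + 0 + (0 + 0)) + b.X + b.(0 + 0) → =b=> v0, =b=> v1
  v1 = 0 + 0 → ·
Bisimilarity quotient blocks:
  B0 = {u0, v0}
  B1 = {u1, v1}
u0 ∈ B0, v0 ∈ B0 → same block

P ~ Q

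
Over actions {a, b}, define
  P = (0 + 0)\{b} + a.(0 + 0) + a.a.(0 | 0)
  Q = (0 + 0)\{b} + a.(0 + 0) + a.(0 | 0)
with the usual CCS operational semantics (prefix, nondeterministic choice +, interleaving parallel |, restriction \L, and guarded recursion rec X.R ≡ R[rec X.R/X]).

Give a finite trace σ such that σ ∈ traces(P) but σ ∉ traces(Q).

aa

Reachable graph of P (4 states):
  m0 = (0 + 0)\{b} + a.(0 + 0) + a.a.(0 | 0) ⊢ -a-> m1, -a-> m2
  m1 = 0 + 0 ⊢ ∅
  m2 = a.(0 | 0) ⊢ -a-> m3
  m3 = 0 | 0 ⊢ ∅
Reachable graph of Q (3 states):
  n0 = (0 + 0)\{b} + a.(0 + 0) + a.(0 | 0) ⊢ -a-> n1, -a-> n2
  n1 = 0 + 0 ⊢ ∅
  n2 = 0 | 0 ⊢ ∅
Trace ⟨aa⟩ through P, begin at {m0}:
  [1] a ⇒ {m1, m2}
  [2] a ⇒ {m3}
  — P admits the full trace.
Trace ⟨aa⟩ through Q, begin at {n0}:
  [1] a ⇒ {n1, n2}
  [2] a ⇒ ∅ (Q stuck)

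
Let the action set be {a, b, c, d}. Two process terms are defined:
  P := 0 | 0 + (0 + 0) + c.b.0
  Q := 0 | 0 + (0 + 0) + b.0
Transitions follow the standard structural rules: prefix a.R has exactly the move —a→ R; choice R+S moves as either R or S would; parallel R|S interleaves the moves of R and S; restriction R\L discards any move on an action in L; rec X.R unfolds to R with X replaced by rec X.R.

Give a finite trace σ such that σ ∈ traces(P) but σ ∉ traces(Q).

LTS(P): 3 reachable states
  m0 = 0 | 0 + (0 + 0) + c.b.0 | --c--▸ m1
  m1 = b.0 | --b--▸ m2
  m2 = 0 | (no moves)
LTS(Q): 2 reachable states
  n0 = 0 | 0 + (0 + 0) + b.0 | --b--▸ n1
  n1 = 0 | (no moves)
Executing c from P (initial set {m0}):
  step 1 (c): {m1}
  — P admits the full trace.
Executing c from Q (initial set {n0}):
  step 1 (c): ∅  — Q cannot continue

c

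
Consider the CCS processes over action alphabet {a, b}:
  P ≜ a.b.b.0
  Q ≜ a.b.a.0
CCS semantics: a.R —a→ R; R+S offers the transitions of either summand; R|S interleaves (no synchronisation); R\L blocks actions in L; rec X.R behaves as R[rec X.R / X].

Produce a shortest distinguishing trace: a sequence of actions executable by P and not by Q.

abb

LTS(P): 4 reachable states
  s0 = a.b.b.0 → —a→ s1
  s1 = b.b.0 → —b→ s2
  s2 = b.0 → —b→ s3
  s3 = 0 → ·
LTS(Q): 4 reachable states
  t0 = a.b.a.0 → —a→ t1
  t1 = b.a.0 → —b→ t2
  t2 = a.0 → —a→ t3
  t3 = 0 → ·
Executing abb from P (initial set {s0}):
  [1] a ⇒ {s1}
  [2] b ⇒ {s2}
  [3] b ⇒ {s3}
  — P admits the full trace.
Executing abb from Q (initial set {t0}):
  [1] a ⇒ {t1}
  [2] b ⇒ {t2}
  [3] b ⇒ ∅ (Q stuck)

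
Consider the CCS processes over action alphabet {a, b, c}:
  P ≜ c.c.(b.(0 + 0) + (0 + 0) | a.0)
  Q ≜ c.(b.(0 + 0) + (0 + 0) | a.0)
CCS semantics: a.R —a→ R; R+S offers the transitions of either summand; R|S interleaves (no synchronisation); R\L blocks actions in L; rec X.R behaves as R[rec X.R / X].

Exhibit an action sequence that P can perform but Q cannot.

cc

LTS(P): 5 reachable states
  p0 = c.c.(b.(0 + 0) + (0 + 0) | a.0) → -c-> p1
  p1 = c.(b.(0 + 0) + (0 + 0) | a.0) → -c-> p2
  p2 = b.(0 + 0) + (0 + 0) | a.0 → -a-> p3, -b-> p4
  p3 = (0 + 0) | 0 → (no moves)
  p4 = 0 + 0 → (no moves)
LTS(Q): 4 reachable states
  q0 = c.(b.(0 + 0) + (0 + 0) | a.0) → -c-> q1
  q1 = b.(0 + 0) + (0 + 0) | a.0 → -a-> q2, -b-> q3
  q2 = (0 + 0) | 0 → (no moves)
  q3 = 0 + 0 → (no moves)
Executing cc from P (initial set {p0}):
  step 1 (c): {p1}
  step 2 (c): {p2}
  ✓ P
Executing cc from Q (initial set {q0}):
  step 1 (c): {q1}
  step 2 (c): ∅  — Q cannot continue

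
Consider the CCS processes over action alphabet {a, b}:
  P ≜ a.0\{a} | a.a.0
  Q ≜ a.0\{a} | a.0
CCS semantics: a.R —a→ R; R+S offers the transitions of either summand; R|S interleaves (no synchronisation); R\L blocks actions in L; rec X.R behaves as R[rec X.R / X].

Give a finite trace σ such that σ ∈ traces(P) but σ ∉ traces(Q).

aaa

P's transition system — 6 states:
  u0 = a.0\{a} | a.a.0 :: =a=> u1, =a=> u2
  u1 = 0\{a} | a.a.0 :: =a=> u3
  u2 = a.0\{a} | a.0 :: =a=> u3, =a=> u4
  u3 = 0\{a} | a.0 :: =a=> u5
  u4 = a.0\{a} | 0 :: =a=> u5
  u5 = 0\{a} | 0 :: (no moves)
Q's transition system — 4 states:
  v0 = a.0\{a} | a.0 :: =a=> v1, =a=> v2
  v1 = 0\{a} | a.0 :: =a=> v3
  v2 = a.0\{a} | 0 :: =a=> v3
  v3 = 0\{a} | 0 :: (no moves)
Run σ = ⟨aaa⟩ on P: start {u0}
  after a @ step 1: {u1, u2}
  after a @ step 2: {u3, u4}
  after a @ step 3: {u5}
  P completes σ.
Run σ = ⟨aaa⟩ on Q: start {v0}
  after a @ step 1: {v1, v2}
  after a @ step 2: {v3}
  after a @ step 3: ∅  — Q cannot continue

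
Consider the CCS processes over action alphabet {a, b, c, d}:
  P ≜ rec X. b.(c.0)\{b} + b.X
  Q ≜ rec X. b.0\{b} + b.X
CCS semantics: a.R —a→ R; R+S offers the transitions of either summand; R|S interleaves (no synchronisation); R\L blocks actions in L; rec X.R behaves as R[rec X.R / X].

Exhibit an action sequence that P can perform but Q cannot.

Reachable graph of P (3 states):
  m0 = rec X. b.(c.0)\{b} + b.X | --b--▸ m0, --b--▸ m1
  m1 = (c.0)\{b} | --c--▸ m2
  m2 = 0\{b} | deadlocked
Reachable graph of Q (2 states):
  n0 = rec X. b.0\{b} + b.X | --b--▸ n0, --b--▸ n1
  n1 = 0\{b} | deadlocked
Trace ⟨bc⟩ through P, begin at {m0}:
  [1] b ⇒ {m0, m1}
  [2] c ⇒ {m2}
  P completes σ.
Trace ⟨bc⟩ through Q, begin at {n0}:
  [1] b ⇒ {n0, n1}
  [2] c ⇒ no successor for Q

bc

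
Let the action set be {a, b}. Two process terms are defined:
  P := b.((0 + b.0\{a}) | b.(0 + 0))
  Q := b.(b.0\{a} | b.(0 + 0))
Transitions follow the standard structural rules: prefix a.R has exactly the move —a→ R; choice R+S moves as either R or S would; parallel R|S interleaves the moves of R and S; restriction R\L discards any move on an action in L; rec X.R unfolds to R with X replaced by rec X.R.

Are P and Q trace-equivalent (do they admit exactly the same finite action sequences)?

YES

LTS(P): 5 reachable states
  m0 = b.((0 + b.0\{a}) | b.(0 + 0)) → ··b··> m1
  m1 = (0 + b.0\{a}) | b.(0 + 0) → ··b··> m2, ··b··> m3
  m2 = (0 + b.0\{a}) | (0 + 0) → ··b··> m4
  m3 = 0\{a} | b.(0 + 0) → ··b··> m4
  m4 = 0\{a} | (0 + 0) → (no moves)
LTS(Q): 5 reachable states
  n0 = b.(b.0\{a} | b.(0 + 0)) → ··b··> n1
  n1 = b.0\{a} | b.(0 + 0) → ··b··> n2, ··b··> n3
  n2 = 0\{a} | b.(0 + 0) → ··b··> n4
  n3 = b.0\{a} | (0 + 0) → ··b··> n4
  n4 = 0\{a} | (0 + 0) → (no moves)
Bisimilarity quotient blocks:
  B0 = {m0, n0}
  B1 = {m1, n1}
  B2 = {m2, m3, n2, n3}
  B3 = {m4, n4}
m0 ∈ B0, n0 ∈ B0 → same block
Bisimilar ⇒ trace-equivalent.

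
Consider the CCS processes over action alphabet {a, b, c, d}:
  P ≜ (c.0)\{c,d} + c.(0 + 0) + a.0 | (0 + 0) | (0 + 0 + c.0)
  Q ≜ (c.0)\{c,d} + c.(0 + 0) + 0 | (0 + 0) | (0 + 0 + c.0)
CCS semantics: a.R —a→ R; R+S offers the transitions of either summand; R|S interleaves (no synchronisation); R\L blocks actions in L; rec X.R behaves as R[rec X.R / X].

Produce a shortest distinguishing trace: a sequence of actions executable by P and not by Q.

Reachable graph of P (5 states):
  p0 = (c.0)\{c,d} + c.(0 + 0) + a.0 | (0 + 0) | (0 + 0 + c.0) → -a-> p1, -c-> p2, -c-> p3
  p1 = 0 | (0 + 0) | (0 + 0 + c.0) → -c-> p4
  p2 = 0 + 0 → ∅
  p3 = a.0 | (0 + 0) | 0 → -a-> p4
  p4 = 0 | (0 + 0) | 0 → ∅
Reachable graph of Q (3 states):
  q0 = (c.0)\{c,d} + c.(0 + 0) + 0 | (0 + 0) | (0 + 0 + c.0) → -c-> q1, -c-> q2
  q1 = 0 + 0 → ∅
  q2 = 0 | (0 + 0) | 0 → ∅
Executing a from P (initial set {p0}):
  [1] a ⇒ {p1}
  P completes σ.
Executing a from Q (initial set {q0}):
  [1] a ⇒ ∅ (Q stuck)

a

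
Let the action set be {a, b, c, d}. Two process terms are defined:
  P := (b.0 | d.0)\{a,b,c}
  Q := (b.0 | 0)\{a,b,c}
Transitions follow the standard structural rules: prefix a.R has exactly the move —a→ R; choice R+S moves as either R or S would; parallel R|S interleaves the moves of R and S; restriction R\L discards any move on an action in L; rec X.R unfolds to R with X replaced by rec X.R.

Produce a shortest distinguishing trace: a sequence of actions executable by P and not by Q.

P's transition system — 2 states:
  u0 = (b.0 | d.0)\{a,b,c} :: --d--▸ u1
  u1 = (b.0 | 0)\{a,b,c} :: ∅
Q's transition system — 1 states:
  v0 = (b.0 | 0)\{a,b,c} :: ∅
Executing d from P (initial set {u0}):
  [1] d ⇒ {u1}
  ✓ P
Executing d from Q (initial set {v0}):
  [1] d ⇒ ∅ (Q stuck)

d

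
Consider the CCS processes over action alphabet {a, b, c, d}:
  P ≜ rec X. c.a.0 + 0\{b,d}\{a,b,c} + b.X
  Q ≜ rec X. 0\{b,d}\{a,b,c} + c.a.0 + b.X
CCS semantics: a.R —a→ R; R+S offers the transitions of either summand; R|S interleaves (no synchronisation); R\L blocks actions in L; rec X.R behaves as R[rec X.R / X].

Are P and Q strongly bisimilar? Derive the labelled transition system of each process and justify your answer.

P ~ Q

Reachable graph of P (3 states):
  s0 = rec X. c.a.0 + 0\{b,d}\{a,b,c} + b.X :: ··b··> s0, ··c··> s1
  s1 = a.0 :: ··a··> s2
  s2 = 0 :: ∅
Reachable graph of Q (3 states):
  t0 = rec X. 0\{b,d}\{a,b,c} + c.a.0 + b.X :: ··b··> t0, ··c··> t1
  t1 = a.0 :: ··a··> t2
  t2 = 0 :: ∅
Partition-refinement fixed point:
  B0 = {s0, t0}
  B1 = {s1, t1}
  B2 = {s2, t2}
s0 ∈ B0, t0 ∈ B0 → same block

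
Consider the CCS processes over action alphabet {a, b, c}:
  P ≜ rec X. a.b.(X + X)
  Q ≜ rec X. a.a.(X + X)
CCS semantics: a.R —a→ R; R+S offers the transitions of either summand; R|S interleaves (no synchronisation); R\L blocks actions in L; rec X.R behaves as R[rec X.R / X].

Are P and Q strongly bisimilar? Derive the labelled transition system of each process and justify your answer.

NO

Reachable graph of P (3 states):
  m0 = rec X. a.b.(X + X) → ··a··> m1
  m1 = b.((rec X. a.b.(X + X)) + (rec X. a.b.(X + X))) → ··b··> m2
  m2 = (rec X. a.b.(X + X)) + (rec X. a.b.(X + X)) → ··a··> m1
Reachable graph of Q (3 states):
  n0 = rec X. a.a.(X + X) → ··a··> n1
  n1 = a.((rec X. a.a.(X + X)) + (rec X. a.a.(X + X))) → ··a··> n2
  n2 = (rec X. a.a.(X + X)) + (rec X. a.a.(X + X)) → ··a··> n1
Bisimilarity quotient blocks:
  B0 = {m0, m2}
  B1 = {m1}
  B2 = {n0, n1, n2}
m0 ∈ B0, n0 ∈ B2 → different blocks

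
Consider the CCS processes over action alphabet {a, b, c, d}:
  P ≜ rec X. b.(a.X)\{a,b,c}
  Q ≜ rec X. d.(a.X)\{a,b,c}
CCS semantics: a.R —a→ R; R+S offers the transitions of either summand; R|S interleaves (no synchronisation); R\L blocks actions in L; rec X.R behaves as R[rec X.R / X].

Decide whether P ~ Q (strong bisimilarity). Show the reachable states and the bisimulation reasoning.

not bisimilar

LTS(P): 2 reachable states
  s0 = rec X. b.(a.X)\{a,b,c} has moves =b=> s1
  s1 = (a.(rec X. b.(a.X)\{a,b,c}))\{a,b,c} has moves stopped
LTS(Q): 2 reachable states
  t0 = rec X. d.(a.X)\{a,b,c} has moves =d=> t1
  t1 = (a.(rec X. d.(a.X)\{a,b,c}))\{a,b,c} has moves stopped
Coarsest stable partition (strong bisimilarity classes):
  B0 = {s0}
  B1 = {s1, t1}
  B2 = {t0}
s0 ∈ B0, t0 ∈ B2 → different blocks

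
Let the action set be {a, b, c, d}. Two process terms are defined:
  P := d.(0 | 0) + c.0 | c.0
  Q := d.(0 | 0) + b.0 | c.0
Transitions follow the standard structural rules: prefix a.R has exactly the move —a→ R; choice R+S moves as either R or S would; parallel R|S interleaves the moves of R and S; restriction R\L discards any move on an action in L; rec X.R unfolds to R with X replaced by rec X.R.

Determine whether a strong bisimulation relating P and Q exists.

Reachable graph of P (4 states):
  p0 = d.(0 | 0) + c.0 | c.0 :: -c-> p1, -c-> p2, -d-> p3
  p1 = 0 | c.0 :: -c-> p3
  p2 = c.0 | 0 :: -c-> p3
  p3 = 0 | 0 :: stopped
Reachable graph of Q (4 states):
  q0 = d.(0 | 0) + b.0 | c.0 :: -b-> q1, -c-> q2, -d-> q3
  q1 = 0 | c.0 :: -c-> q3
  q2 = b.0 | 0 :: -b-> q3
  q3 = 0 | 0 :: stopped
Coarsest stable partition (strong bisimilarity classes):
  B0 = {p0}
  B1 = {p3, q3}
  B2 = {p1, p2, q1}
  B3 = {q0}
  B4 = {q2}
p0 ∈ B0, q0 ∈ B3 → different blocks

P ≁ Q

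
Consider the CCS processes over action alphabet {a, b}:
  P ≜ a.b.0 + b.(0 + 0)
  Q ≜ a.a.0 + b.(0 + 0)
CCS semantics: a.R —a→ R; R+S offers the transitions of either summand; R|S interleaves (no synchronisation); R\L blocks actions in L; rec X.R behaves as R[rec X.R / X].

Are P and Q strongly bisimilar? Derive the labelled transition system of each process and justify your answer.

NO

Reachable graph of P (4 states):
  m0 = a.b.0 + b.(0 + 0) → ··a··> m1, ··b··> m2
  m1 = b.0 → ··b··> m3
  m2 = 0 + 0 → ∅
  m3 = 0 → ∅
Reachable graph of Q (4 states):
  n0 = a.a.0 + b.(0 + 0) → ··a··> n1, ··b··> n2
  n1 = a.0 → ··a··> n3
  n2 = 0 + 0 → ∅
  n3 = 0 → ∅
Partition-refinement fixed point:
  B0 = {m0}
  B1 = {m1}
  B2 = {m2, m3, n2, n3}
  B3 = {n0}
  B4 = {n1}
m0 ∈ B0, n0 ∈ B3 → different blocks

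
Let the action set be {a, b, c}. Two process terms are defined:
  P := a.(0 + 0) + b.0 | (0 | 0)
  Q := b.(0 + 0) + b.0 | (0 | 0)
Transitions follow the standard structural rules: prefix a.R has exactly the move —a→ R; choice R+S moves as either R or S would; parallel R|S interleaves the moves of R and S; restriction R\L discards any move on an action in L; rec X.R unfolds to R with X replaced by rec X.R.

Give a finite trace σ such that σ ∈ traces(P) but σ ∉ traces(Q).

LTS(P): 3 reachable states
  s0 = a.(0 + 0) + b.0 | (0 | 0) → -a-> s1, -b-> s2
  s1 = 0 + 0 → (no moves)
  s2 = 0 | (0 | 0) → (no moves)
LTS(Q): 3 reachable states
  t0 = b.(0 + 0) + b.0 | (0 | 0) → -b-> t1, -b-> t2
  t1 = 0 + 0 → (no moves)
  t2 = 0 | (0 | 0) → (no moves)
Executing a from P (initial set {s0}):
  step 1 (a): {s1}
  — P admits the full trace.
Executing a from Q (initial set {t0}):
  step 1 (a): ∅  — Q cannot continue

a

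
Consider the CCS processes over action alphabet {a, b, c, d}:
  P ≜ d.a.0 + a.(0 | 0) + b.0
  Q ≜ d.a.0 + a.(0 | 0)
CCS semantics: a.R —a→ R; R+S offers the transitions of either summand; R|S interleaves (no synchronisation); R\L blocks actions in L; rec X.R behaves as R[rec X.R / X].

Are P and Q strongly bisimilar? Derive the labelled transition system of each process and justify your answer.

NO

P's transition system — 4 states:
  u0 = d.a.0 + a.(0 | 0) + b.0 :: --a--▸ u1, --b--▸ u2, --d--▸ u3
  u1 = 0 | 0 :: stopped
  u2 = 0 :: stopped
  u3 = a.0 :: --a--▸ u2
Q's transition system — 4 states:
  v0 = d.a.0 + a.(0 | 0) :: --a--▸ v1, --d--▸ v2
  v1 = 0 | 0 :: stopped
  v2 = a.0 :: --a--▸ v3
  v3 = 0 :: stopped
Bisimilarity quotient blocks:
  B0 = {u0}
  B1 = {u1, u2, v1, v3}
  B2 = {u3, v2}
  B3 = {v0}
u0 ∈ B0, v0 ∈ B3 → different blocks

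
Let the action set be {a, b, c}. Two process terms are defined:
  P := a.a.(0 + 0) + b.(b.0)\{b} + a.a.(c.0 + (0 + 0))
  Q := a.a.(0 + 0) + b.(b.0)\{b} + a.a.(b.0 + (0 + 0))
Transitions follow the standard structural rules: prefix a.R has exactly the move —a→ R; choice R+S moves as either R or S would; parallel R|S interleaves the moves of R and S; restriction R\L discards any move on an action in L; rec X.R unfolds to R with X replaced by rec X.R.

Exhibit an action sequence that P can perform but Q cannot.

aac

LTS(P): 7 reachable states
  m0 = a.a.(0 + 0) + b.(b.0)\{b} + a.a.(c.0 + (0 + 0)) :: ··a··> m1, ··a··> m2, ··b··> m3
  m1 = a.(0 + 0) :: ··a··> m4
  m2 = a.(c.0 + (0 + 0)) :: ··a··> m5
  m3 = (b.0)\{b} :: (no moves)
  m4 = 0 + 0 :: (no moves)
  m5 = c.0 + (0 + 0) :: ··c··> m6
  m6 = 0 :: (no moves)
LTS(Q): 7 reachable states
  n0 = a.a.(0 + 0) + b.(b.0)\{b} + a.a.(b.0 + (0 + 0)) :: ··a··> n1, ··a··> n2, ··b··> n3
  n1 = a.(0 + 0) :: ··a··> n4
  n2 = a.(b.0 + (0 + 0)) :: ··a··> n5
  n3 = (b.0)\{b} :: (no moves)
  n4 = 0 + 0 :: (no moves)
  n5 = b.0 + (0 + 0) :: ··b··> n6
  n6 = 0 :: (no moves)
Run σ = ⟨aac⟩ on P: start {m0}
  [1] a ⇒ {m1, m2}
  [2] a ⇒ {m4, m5}
  [3] c ⇒ {m6}
  P completes σ.
Run σ = ⟨aac⟩ on Q: start {n0}
  [1] a ⇒ {n1, n2}
  [2] a ⇒ {n4, n5}
  [3] c ⇒ no successor for Q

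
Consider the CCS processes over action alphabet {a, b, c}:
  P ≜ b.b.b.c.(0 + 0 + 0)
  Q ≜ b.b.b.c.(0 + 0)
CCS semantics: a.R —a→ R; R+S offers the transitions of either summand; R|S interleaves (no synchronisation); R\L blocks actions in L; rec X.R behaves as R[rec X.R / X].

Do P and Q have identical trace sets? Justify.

YES

LTS(P): 5 reachable states
  s0 = b.b.b.c.(0 + 0 + 0) :: =b=> s1
  s1 = b.b.c.(0 + 0 + 0) :: =b=> s2
  s2 = b.c.(0 + 0 + 0) :: =b=> s3
  s3 = c.(0 + 0 + 0) :: =c=> s4
  s4 = 0 + 0 + 0 :: ·
LTS(Q): 5 reachable states
  t0 = b.b.b.c.(0 + 0) :: =b=> t1
  t1 = b.b.c.(0 + 0) :: =b=> t2
  t2 = b.c.(0 + 0) :: =b=> t3
  t3 = c.(0 + 0) :: =c=> t4
  t4 = 0 + 0 :: ·
Partition-refinement fixed point:
  B0 = {s0, t0}
  B1 = {s1, t1}
  B2 = {s2, t2}
  B3 = {s3, t3}
  B4 = {s4, t4}
s0 ∈ B0, t0 ∈ B0 → same block
Bisimilar ⇒ trace-equivalent.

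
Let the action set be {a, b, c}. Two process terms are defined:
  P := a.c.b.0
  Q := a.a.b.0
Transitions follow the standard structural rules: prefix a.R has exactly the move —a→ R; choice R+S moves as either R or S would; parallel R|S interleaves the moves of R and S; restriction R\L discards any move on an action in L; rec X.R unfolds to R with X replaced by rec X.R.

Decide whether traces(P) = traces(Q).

LTS(P): 4 reachable states
  s0 = a.c.b.0 | ··a··> s1
  s1 = c.b.0 | ··c··> s2
  s2 = b.0 | ··b··> s3
  s3 = 0 | deadlocked
LTS(Q): 4 reachable states
  t0 = a.a.b.0 | ··a··> t1
  t1 = a.b.0 | ··a··> t2
  t2 = b.0 | ··b··> t3
  t3 = 0 | deadlocked
Run σ = ⟨ac⟩ on P: start {s0}
  step 1 (a): {s1}
  step 2 (c): {s2}
  ✓ P
Run σ = ⟨ac⟩ on Q: start {t0}
  step 1 (a): {t1}
  step 2 (c): ∅  — Q cannot continue

NO — witness ⟨ac⟩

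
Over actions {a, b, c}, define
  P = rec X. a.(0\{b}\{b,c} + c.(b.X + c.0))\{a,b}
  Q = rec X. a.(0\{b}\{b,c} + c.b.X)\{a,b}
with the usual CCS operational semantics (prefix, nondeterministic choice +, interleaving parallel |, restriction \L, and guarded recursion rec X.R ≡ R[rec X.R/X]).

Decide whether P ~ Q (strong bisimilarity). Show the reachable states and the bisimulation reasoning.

P's transition system — 4 states:
  s0 = rec X. a.(0\{b}\{b,c} + c.(b.X + c.0))\{a,b} | --a--▸ s1
  s1 = (0\{b}\{b,c} + c.(b.(rec X. a.(0\{b}\{b,c} + c.(b.X + c.0))\{a,b}) + c.0))\{a,b} | --c--▸ s2
  s2 = (b.(rec X. a.(0\{b}\{b,c} + c.(b.X + c.0))\{a,b}) + c.0)\{a,b} | --c--▸ s3
  s3 = 0\{a,b} | ∅
Q's transition system — 3 states:
  t0 = rec X. a.(0\{b}\{b,c} + c.b.X)\{a,b} | --a--▸ t1
  t1 = (0\{b}\{b,c} + c.b.(rec X. a.(0\{b}\{b,c} + c.b.X)\{a,b}))\{a,b} | --c--▸ t2
  t2 = (b.(rec X. a.(0\{b}\{b,c} + c.b.X)\{a,b}))\{a,b} | ∅
Bisimilarity quotient blocks:
  B0 = {s0}
  B1 = {s1}
  B2 = {s2, t1}
  B3 = {s3, t2}
  B4 = {t0}
s0 ∈ B0, t0 ∈ B4 → different blocks

not bisimilar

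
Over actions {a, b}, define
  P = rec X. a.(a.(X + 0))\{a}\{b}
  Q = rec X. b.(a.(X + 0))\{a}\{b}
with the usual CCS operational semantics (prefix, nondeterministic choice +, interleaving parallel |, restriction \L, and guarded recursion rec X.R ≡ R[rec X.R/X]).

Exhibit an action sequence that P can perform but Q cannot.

P's transition system — 2 states:
  s0 = rec X. a.(a.(X + 0))\{a}\{b} has moves =a=> s1
  s1 = (a.((rec X. a.(a.(X + 0))\{a}\{b}) + 0))\{a}\{b} has moves (no moves)
Q's transition system — 2 states:
  t0 = rec X. b.(a.(X + 0))\{a}\{b} has moves =b=> t1
  t1 = (a.((rec X. b.(a.(X + 0))\{a}\{b}) + 0))\{a}\{b} has moves (no moves)
Executing a from P (initial set {s0}):
  step 1 (a): {s1}
  — P admits the full trace.
Executing a from Q (initial set {t0}):
  step 1 (a): ∅  — Q cannot continue

a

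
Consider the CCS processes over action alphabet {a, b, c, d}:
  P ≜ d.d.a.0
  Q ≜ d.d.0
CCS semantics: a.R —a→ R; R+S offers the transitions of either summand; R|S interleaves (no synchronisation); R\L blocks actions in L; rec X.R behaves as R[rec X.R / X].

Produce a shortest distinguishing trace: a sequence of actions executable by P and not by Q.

dda

Reachable graph of P (4 states):
  p0 = d.d.a.0 has moves ··d··> p1
  p1 = d.a.0 has moves ··d··> p2
  p2 = a.0 has moves ··a··> p3
  p3 = 0 has moves ∅
Reachable graph of Q (3 states):
  q0 = d.d.0 has moves ··d··> q1
  q1 = d.0 has moves ··d··> q2
  q2 = 0 has moves ∅
Executing dda from P (initial set {p0}):
  after d @ step 1: {p1}
  after d @ step 2: {p2}
  after a @ step 3: {p3}
  P completes σ.
Executing dda from Q (initial set {q0}):
  after d @ step 1: {q1}
  after d @ step 2: {q2}
  after a @ step 3: no successor for Q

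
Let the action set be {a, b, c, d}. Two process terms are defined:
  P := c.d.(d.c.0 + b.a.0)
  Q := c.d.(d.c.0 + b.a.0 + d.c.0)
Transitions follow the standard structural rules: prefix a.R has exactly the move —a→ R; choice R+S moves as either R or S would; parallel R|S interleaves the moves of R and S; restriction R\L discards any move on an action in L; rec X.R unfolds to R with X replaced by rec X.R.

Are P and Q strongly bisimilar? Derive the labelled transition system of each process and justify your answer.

bisimilar

Reachable graph of P (6 states):
  s0 = c.d.(d.c.0 + b.a.0) | =c=> s1
  s1 = d.(d.c.0 + b.a.0) | =d=> s2
  s2 = d.c.0 + b.a.0 | =b=> s3, =d=> s4
  s3 = a.0 | =a=> s5
  s4 = c.0 | =c=> s5
  s5 = 0 | ∅
Reachable graph of Q (6 states):
  t0 = c.d.(d.c.0 + b.a.0 + d.c.0) | =c=> t1
  t1 = d.(d.c.0 + b.a.0 + d.c.0) | =d=> t2
  t2 = d.c.0 + b.a.0 + d.c.0 | =b=> t3, =d=> t4
  t3 = a.0 | =a=> t5
  t4 = c.0 | =c=> t5
  t5 = 0 | ∅
Bisimilarity quotient blocks:
  B0 = {s0, t0}
  B1 = {s1, t1}
  B2 = {s2, t2}
  B3 = {s4, t4}
  B4 = {s5, t5}
  B5 = {s3, t3}
s0 ∈ B0, t0 ∈ B0 → same block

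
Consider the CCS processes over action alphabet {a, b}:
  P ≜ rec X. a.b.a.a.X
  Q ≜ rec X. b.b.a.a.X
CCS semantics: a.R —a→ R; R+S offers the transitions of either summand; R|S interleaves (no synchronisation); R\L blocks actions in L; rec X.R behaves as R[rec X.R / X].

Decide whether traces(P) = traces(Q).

Reachable graph of P (4 states):
  p0 = rec X. a.b.a.a.X has moves --a--▸ p1
  p1 = b.a.a.(rec X. a.b.a.a.X) has moves --b--▸ p2
  p2 = a.a.(rec X. a.b.a.a.X) has moves --a--▸ p3
  p3 = a.(rec X. a.b.a.a.X) has moves --a--▸ p0
Reachable graph of Q (4 states):
  q0 = rec X. b.b.a.a.X has moves --b--▸ q1
  q1 = b.a.a.(rec X. b.b.a.a.X) has moves --b--▸ q2
  q2 = a.a.(rec X. b.b.a.a.X) has moves --a--▸ q3
  q3 = a.(rec X. b.b.a.a.X) has moves --a--▸ q0
Executing a from P (initial set {p0}):
  step 1 (a): {p1}
  — P admits the full trace.
Executing a from Q (initial set {q0}):
  step 1 (a): no successor for Q

NO — witness ⟨a⟩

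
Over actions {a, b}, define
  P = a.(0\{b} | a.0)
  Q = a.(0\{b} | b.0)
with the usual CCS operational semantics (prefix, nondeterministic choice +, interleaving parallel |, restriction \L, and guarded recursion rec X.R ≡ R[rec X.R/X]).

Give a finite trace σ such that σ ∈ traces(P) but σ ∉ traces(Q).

P's transition system — 3 states:
  u0 = a.(0\{b} | a.0) :: =a=> u1
  u1 = 0\{b} | a.0 :: =a=> u2
  u2 = 0\{b} | 0 :: (no moves)
Q's transition system — 3 states:
  v0 = a.(0\{b} | b.0) :: =a=> v1
  v1 = 0\{b} | b.0 :: =b=> v2
  v2 = 0\{b} | 0 :: (no moves)
Executing aa from P (initial set {u0}):
  step 1 (a): {u1}
  step 2 (a): {u2}
  ✓ P
Executing aa from Q (initial set {v0}):
  step 1 (a): {v1}
  step 2 (a): ∅ (Q stuck)

aa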